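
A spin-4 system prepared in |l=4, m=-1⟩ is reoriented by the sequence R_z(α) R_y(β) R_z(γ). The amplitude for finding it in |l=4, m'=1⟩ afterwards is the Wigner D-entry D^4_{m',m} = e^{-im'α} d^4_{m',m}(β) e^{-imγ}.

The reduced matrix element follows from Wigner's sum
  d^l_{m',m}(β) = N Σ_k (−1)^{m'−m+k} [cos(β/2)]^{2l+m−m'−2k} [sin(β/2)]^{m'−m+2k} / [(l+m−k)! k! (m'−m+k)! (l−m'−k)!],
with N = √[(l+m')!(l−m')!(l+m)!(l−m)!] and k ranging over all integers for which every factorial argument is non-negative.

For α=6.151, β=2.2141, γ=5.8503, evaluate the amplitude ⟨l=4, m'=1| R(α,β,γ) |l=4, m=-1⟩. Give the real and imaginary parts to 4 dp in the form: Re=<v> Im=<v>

D^4_{1,-1}(6.151,2.2141,5.8503) = e^{-i·1·6.151}·d^4_{1,-1}(2.2141)·e^{-i·-1·5.8503}. Compute d first:
c=cos(2.2141/2)=0.447302, s=sin(2.2141/2)=0.894383; N=√[120·6·6·120]=720.000000
k∈{0,1,2,3} keeps every argument non-negative
  k=0: (−1)^2·720.0000/(72)·0.4473^6·0.8944^2 = +0.064070
  k=1: (−1)^3·720.0000/(24)·0.4473^4·0.8944^4 = -0.768455
  k=2: (−1)^4·720.0000/(48)·0.4473^2·0.8944^6 = +1.536152
  k=3: (−1)^5·720.0000/(720)·0.4473^0·0.8944^8 = -0.409438
d^4_{1,-1}(2.2141) = +0.064070 -0.768455 +1.536152 -0.409438 = +0.422328
Attach z-rotation phases: D = e^{-i(1)(6.151)}·(+0.422328)·e^{-i(-1)(5.8503)} = +0.403378-0.125089i

Re=0.4034 Im=-0.1251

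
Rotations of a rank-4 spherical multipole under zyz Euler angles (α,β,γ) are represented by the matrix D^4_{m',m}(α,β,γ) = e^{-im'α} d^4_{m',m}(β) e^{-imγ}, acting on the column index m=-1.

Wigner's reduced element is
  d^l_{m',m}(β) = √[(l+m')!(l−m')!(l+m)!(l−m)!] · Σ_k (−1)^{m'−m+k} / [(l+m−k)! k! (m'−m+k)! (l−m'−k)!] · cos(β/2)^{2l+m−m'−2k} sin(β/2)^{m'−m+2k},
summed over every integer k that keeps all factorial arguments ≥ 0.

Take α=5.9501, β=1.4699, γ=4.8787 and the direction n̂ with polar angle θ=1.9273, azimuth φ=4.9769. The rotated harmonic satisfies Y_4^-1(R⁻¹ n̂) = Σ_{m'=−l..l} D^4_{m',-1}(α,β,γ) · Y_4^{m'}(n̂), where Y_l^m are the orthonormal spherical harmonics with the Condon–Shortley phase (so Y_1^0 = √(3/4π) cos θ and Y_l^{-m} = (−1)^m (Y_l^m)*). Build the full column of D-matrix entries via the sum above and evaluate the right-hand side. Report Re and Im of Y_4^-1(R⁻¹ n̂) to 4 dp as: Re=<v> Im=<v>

Re=-0.2544 Im=0.0817

Need the full column D^4_{m',-1} for m'=−4..4 at α=5.9501, β=1.4699, γ=4.8787.
cos(β/2)=0.741864, sin(β/2)=0.670550
d^4_{-4,-1}: single k=3 term ⇒ +0.507002;  D = -0.466034-0.199659i
d^4_{-3,-1}: k∈[2..3] ⇒ +0.594949 -0.810106 = -0.215157;  D = +0.159198+0.144736i
d^4_{-2,-1}: k∈[1..3] ⇒ +0.351835 -1.437216 +0.782788 = -0.302593;  D = +0.145034+0.265571i
d^4_{-1,-1}: k∈[0..3] ⇒ +0.091748 -1.124347 +1.837147 -0.500307 = +0.304241;  D = -0.050505-0.300020i
d^4_{0,-1}: k∈[0..3] ⇒ -0.370866 +1.817951 -1.485237 +0.202236 = +0.164084;  D = +0.027163-0.161820i
d^4_{1,-1}: k∈[0..3] ⇒ +0.749565 -1.837147 +0.750460 -0.040874 = -0.377997;  D = -0.181021+0.331833i
d^4_{2,-1}: k∈[0..2] ⇒ -0.958144 +1.174183 -0.191858 = +0.024181;  D = +0.017884-0.016275i
d^4_{3,-1}: k∈[0..1] ⇒ +0.810106 -0.397106 = +0.413000;  D = +0.379552-0.162817i
d^4_{4,-1}: single k=0 term ⇒ -0.414213;  D = -0.413135+0.029857i
Y_4^{m'}(θ=1.9273,φ=4.9769) and Σ D·Y over m':
  (-0.4660-0.1997i)·(+0.1674-0.2974i)  (+0.1592+0.1447i)·(+0.2563+0.2521i)  (+0.1450+0.2656i)·(+0.0374-0.0219i)  (-0.0505-0.3000i)·(+0.0869+0.3207i)  (+0.0272-0.1618i)·(-0.0143+0.0000i)  (-0.1810+0.3318i)·(-0.0869+0.3207i)  (+0.0179-0.0163i)·(+0.0374+0.0219i)  (+0.3796-0.1628i)·(-0.2563+0.2521i)  (-0.4131+0.0299i)·(+0.1674+0.2974i)
Y_4^-1(R⁻¹ n̂) = -0.254374+0.081666i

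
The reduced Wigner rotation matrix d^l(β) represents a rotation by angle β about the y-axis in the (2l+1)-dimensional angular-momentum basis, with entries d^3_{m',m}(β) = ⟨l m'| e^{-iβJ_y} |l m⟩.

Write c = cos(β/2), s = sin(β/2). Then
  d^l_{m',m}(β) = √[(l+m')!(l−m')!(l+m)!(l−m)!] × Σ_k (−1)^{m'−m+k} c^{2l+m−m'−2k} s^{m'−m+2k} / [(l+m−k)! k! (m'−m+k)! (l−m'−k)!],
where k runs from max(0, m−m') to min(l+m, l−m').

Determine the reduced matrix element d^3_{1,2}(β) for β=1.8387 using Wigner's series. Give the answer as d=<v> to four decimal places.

d^3_{1,2}(β=1.8387) via Wigner's sum:
c=cos(1.8387/2)=0.606337, s=sin(1.8387/2)=0.795208; N=√[24·2·120·1]=75.894664
Admissible k: 1..2 (factorial args all ≥0)
  k=1: (−1)^0·75.8947/(24)·0.6063^5·0.7952^1 = +0.206087
  k=2: (−1)^1·75.8947/(12)·0.6063^3·0.7952^3 = -0.708948
d^3_{1,2}(1.8387) = +0.206087 -0.708948 = -0.502860

d=-0.5029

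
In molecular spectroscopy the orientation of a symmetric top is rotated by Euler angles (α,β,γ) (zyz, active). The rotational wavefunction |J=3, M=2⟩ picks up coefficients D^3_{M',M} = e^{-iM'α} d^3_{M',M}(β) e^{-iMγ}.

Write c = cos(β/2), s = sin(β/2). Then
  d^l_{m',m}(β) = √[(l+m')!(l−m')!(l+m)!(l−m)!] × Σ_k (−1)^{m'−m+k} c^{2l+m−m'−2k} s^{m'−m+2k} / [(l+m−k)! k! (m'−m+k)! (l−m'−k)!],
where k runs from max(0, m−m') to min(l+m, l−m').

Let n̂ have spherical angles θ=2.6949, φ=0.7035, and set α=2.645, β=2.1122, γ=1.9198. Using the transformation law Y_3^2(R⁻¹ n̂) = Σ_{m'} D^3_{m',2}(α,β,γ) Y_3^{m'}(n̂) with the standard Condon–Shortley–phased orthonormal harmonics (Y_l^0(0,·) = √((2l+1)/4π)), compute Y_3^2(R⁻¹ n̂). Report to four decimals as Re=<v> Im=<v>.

Re=0.0026 Im=0.3010

Need the full column D^3_{m',2} for m'=−3..3 at α=2.645, β=2.1122, γ=1.9198.
cos(β/2)=0.492271, sin(β/2)=0.870442
d^3_{-3,2}: single k=5 term ⇒ +0.602531;  D = -0.348613-0.491439i
d^3_{-2,2}: k∈[4..5] ⇒ +0.695565 -0.434950 = +0.260614;  D = +0.031301+0.258728i
d^3_{-1,2}: k∈[3..4] ⇒ +0.497578 -0.777864 = -0.280286;  D = -0.102973+0.260685i
d^3_{0,2}: k∈[2..3] ⇒ +0.243700 -0.761953 = -0.518253;  D = +0.397046-0.333077i
d^3_{1,2}: k∈[1..2] ⇒ +0.079572 -0.497578 = -0.418006;  D = -0.409556+0.083625i
d^3_{2,2}: k∈[0..1] ⇒ +0.014231 -0.222467 = -0.208236;  D = +0.199230+0.060578i
d^3_{3,2}: single k=0 term ⇒ -0.061636;  D = -0.043305-0.043860i
Y_3^{m'}(θ=2.6949,φ=0.7035) and Σ D·Y over m':
  (-0.3486-0.4914i)·(-0.0173-0.0289i)  (+0.0313+0.2587i)·(-0.0280+0.1697i)  (-0.1030+0.2607i)·(+0.3265-0.2770i)  (+0.3970-0.3331i)·(-0.3591+0.0000i)  (-0.4096+0.0836i)·(-0.3265-0.2770i)  (+0.1992+0.0606i)·(-0.0280-0.1697i)  (-0.0433-0.0439i)·(+0.0173-0.0289i)
Y_3^2(R⁻¹ n̂) = +0.002637+0.300970i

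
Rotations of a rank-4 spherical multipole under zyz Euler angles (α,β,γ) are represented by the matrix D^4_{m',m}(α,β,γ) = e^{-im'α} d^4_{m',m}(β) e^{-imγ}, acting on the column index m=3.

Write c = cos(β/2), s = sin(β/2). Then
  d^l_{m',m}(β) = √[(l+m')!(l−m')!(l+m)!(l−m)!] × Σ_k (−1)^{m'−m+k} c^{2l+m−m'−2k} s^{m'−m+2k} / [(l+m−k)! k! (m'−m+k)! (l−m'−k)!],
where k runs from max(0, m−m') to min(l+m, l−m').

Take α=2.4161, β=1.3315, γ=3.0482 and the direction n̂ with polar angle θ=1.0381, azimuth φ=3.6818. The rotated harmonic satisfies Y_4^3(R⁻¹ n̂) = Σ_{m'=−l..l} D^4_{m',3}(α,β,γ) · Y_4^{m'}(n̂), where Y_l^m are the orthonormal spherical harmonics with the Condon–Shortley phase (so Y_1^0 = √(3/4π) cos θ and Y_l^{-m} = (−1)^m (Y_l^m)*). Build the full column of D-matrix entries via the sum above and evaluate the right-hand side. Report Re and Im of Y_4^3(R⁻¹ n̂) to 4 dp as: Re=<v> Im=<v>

Re=0.3674 Im=0.0599

Need the full column D^4_{m',3} for m'=−4..4 at α=2.4161, β=1.3315, γ=3.0482.
cos(β/2)=0.786454, sin(β/2)=0.617649
d^4_{-4,3}: single k=7 term ⇒ +0.076280;  D = +0.066205+0.037889i
d^4_{-3,3}: k∈[6..7] ⇒ +0.240378 -0.021180 = +0.219198;  D = -0.070096-0.207688i
d^4_{-2,3}: k∈[5..6] ⇒ +0.490811 -0.100909 = +0.389902;  D = -0.151831+0.359125i
d^4_{-1,3}: k∈[4..5] ⇒ +0.736511 -0.272564 = +0.463947;  D = +0.418701-0.199842i
d^4_{0,3}: k∈[3..4] ⇒ +0.838794 -0.517360 = +0.321434;  D = -0.308901-0.088885i
d^4_{1,3}: k∈[2..3] ⇒ +0.716462 -0.736511 = -0.020049;  D = -0.010737-0.016932i
d^4_{2,3}: k∈[1..2] ⇒ +0.430049 -0.795750 = -0.365701;  D = -0.058395+0.361009i
d^4_{3,3}: k∈[0..1] ⇒ +0.146348 -0.631860 = -0.485512;  D = +0.376010-0.307147i
d^4_{4,3}: single k=0 term ⇒ -0.325087;  D = -0.324819-0.013181i
Y_4^{m'}(θ=1.0381,φ=3.6818) and Σ D·Y over m':
  (+0.0662+0.0379i)·(-0.1356-0.2025i)  (-0.0701-0.2077i)·(+0.0202+0.4059i)  (-0.1518+0.3591i)·(+0.0942-0.1764i)  (+0.4187-0.1998i)·(+0.2120-0.1272i)  (-0.3089-0.0889i)·(-0.2549+0.0000i)  (-0.0107-0.0169i)·(-0.2120-0.1272i)  (-0.0584+0.3610i)·(+0.0942+0.1764i)  (+0.3760-0.3071i)·(-0.0202+0.4059i)  (-0.3248-0.0132i)·(-0.1356+0.2025i)
Y_4^3(R⁻¹ n̂) = +0.367417+0.059927i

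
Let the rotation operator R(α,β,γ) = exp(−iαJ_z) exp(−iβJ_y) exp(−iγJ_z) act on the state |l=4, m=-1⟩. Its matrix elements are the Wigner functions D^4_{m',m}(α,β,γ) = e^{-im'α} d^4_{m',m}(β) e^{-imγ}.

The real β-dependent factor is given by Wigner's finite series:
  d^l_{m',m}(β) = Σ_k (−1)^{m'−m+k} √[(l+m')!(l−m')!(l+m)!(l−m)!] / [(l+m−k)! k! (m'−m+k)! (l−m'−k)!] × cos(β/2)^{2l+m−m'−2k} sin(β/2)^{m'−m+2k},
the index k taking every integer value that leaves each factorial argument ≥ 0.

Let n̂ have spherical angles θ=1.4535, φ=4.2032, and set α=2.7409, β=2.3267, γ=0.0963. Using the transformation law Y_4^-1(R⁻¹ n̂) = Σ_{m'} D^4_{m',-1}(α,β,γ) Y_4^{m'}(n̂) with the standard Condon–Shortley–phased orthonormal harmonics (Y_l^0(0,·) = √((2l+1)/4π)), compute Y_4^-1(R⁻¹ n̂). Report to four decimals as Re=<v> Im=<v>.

Need the full column D^4_{m',-1} for m'=−4..4 at α=2.7409, β=2.3267, γ=0.0963.
cos(β/2)=0.396266, sin(β/2)=0.918136
d^4_{-4,-1}: single k=3 term ⇒ +0.056591;  D = +0.003638-0.056474i
d^4_{-3,-1}: k∈[2..3] ⇒ +0.025906 -0.231790 = -0.205883;  D = +0.092326-0.184021i
d^4_{-2,-1}: k∈[1..3] ⇒ +0.005977 -0.160421 +0.574130 = +0.419685;  D = +0.319614-0.271997i
d^4_{-1,-1}: k∈[0..3] ⇒ +0.000608 -0.048958 +0.525649 -0.940622 = -0.463323;  D = +0.442023-0.138864i
d^4_{0,-1}: k∈[0..3] ⇒ -0.006300 +0.202918 -1.089334 +0.974653 = +0.081937;  D = +0.081558+0.007878i
d^4_{1,-1}: k∈[0..3] ⇒ +0.032639 -0.525649 +1.410933 -0.504958 = +0.412964;  D = -0.363004-0.196895i
d^4_{2,-1}: k∈[0..2] ⇒ -0.106947 +0.861194 -0.924637 = -0.170390;  D = -0.106225-0.133226i
d^4_{3,-1}: k∈[0..1] ⇒ +0.231790 -0.746595 = -0.514806;  D = +0.138514+0.495821i
d^4_{4,-1}: single k=0 term ⇒ -0.303801;  D = +0.038863-0.301305i
Y_4^{m'}(θ=1.4535,φ=4.2032) and Σ D·Y over m':
  (+0.0036-0.0565i)·(-0.1934+0.3846i)  (+0.0923-0.1840i)·(+0.1433-0.0062i)  (+0.3196-0.2720i)·(+0.1565+0.2539i)  (+0.4420-0.1389i)·(+0.0778-0.1394i)  (+0.0816+0.0079i)·(+0.2746+0.0000i)  (-0.3630-0.1969i)·(-0.0778-0.1394i)  (-0.1062-0.1332i)·(+0.1565-0.2539i)  (+0.1385+0.4958i)·(-0.1433-0.0062i)  (+0.0389-0.3013i)·(-0.1934-0.3846i)
Y_4^-1(R⁻¹ n̂) = -0.000182-0.002866i

Re=-0.0002 Im=-0.0029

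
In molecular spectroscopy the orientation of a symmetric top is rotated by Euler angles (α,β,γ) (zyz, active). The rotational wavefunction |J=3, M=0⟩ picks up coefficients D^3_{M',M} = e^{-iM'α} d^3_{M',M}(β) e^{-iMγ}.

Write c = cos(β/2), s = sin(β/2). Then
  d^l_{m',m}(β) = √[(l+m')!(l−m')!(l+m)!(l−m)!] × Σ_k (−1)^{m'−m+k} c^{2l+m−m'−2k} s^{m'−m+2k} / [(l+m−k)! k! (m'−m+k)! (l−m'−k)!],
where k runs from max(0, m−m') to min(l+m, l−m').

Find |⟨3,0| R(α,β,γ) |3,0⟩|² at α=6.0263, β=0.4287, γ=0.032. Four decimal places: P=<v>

P=0.2669

Split into d^3_{0,0}(β=0.4287) × two z-phases.
With c≡cos(β/2)=0.977115 and s≡sin(β/2)=0.212712, N=[6·6·6·6]^{1/2}=36.000000
k: max(0,(0)−(0))=0 … min(3+(0),3−(0))=3
  k=0: (−1)^0·36.0000/(36)·0.9771^6·0.2127^0 = +0.870309
  k=1: (−1)^1·36.0000/(4)·0.9771^4·0.2127^2 = -0.371202
  k=2: (−1)^2·36.0000/(4)·0.9771^2·0.2127^4 = +0.017592
  k=3: (−1)^3·36.0000/(36)·0.9771^0·0.2127^6 = -0.000093
d^3_{0,0}(0.4287) = +0.870309 -0.371202 +0.017592 -0.000093 = +0.516606
|D^3_{0,0}|² = |d^3_{0,0}(β)|² = (+0.516606)² = 0.266882 (the z-rotation phases have unit modulus)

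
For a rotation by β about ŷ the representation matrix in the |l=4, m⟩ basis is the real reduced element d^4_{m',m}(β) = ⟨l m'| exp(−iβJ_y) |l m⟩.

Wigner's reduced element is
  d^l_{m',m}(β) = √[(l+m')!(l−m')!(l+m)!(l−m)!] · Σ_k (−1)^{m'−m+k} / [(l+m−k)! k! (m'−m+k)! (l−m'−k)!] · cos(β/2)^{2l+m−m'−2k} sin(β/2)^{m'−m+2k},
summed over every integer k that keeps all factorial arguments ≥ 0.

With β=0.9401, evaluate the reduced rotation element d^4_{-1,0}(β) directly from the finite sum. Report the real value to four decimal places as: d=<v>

d=-0.1506

d^4_{-1,0}(β=0.9401) via Wigner's sum:
Half-angle: c=0.891546, s=0.452931. N=√(6·120·24·24)=643.987578
The bounds max(0,m−m')=1 and min(l+m,l−m')=4 give 4 terms
  k=1: (−1)^0·643.9876/(144)·0.8915^7·0.4529^1 = +0.906885
  k=2: (−1)^1·643.9876/(24)·0.8915^5·0.4529^3 = -1.404365
  k=3: (−1)^2·643.9876/(24)·0.8915^3·0.4529^5 = +0.362457
  k=4: (−1)^3·643.9876/(144)·0.8915^1·0.4529^7 = -0.015591
d^4_{-1,0}(0.9401) = +0.906885 -1.404365 +0.362457 -0.015591 = -0.150614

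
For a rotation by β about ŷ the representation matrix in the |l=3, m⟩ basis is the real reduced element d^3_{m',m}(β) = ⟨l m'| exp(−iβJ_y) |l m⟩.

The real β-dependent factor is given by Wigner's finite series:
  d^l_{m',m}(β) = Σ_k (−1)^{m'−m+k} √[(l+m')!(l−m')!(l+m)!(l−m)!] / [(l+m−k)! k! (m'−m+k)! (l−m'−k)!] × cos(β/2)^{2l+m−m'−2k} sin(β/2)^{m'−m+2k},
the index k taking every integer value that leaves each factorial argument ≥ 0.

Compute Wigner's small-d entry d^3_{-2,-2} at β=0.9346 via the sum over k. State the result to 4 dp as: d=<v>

d=-0.1382

d^3_{-2,-2}(β=0.9346) via Wigner's sum:
Half-angle: c=0.892788, s=0.450477. N=√(1·120·1·120)=120.000000
Admissible k: 0..1 (factorial args all ≥0)
  k=0: (−1)^0·120.0000/(120)·0.8928^6·0.4505^0 = +0.506395
  k=1: (−1)^1·120.0000/(24)·0.8928^4·0.4505^2 = -0.644628
d^3_{-2,-2}(0.9346) = +0.506395 -0.644628 = -0.138233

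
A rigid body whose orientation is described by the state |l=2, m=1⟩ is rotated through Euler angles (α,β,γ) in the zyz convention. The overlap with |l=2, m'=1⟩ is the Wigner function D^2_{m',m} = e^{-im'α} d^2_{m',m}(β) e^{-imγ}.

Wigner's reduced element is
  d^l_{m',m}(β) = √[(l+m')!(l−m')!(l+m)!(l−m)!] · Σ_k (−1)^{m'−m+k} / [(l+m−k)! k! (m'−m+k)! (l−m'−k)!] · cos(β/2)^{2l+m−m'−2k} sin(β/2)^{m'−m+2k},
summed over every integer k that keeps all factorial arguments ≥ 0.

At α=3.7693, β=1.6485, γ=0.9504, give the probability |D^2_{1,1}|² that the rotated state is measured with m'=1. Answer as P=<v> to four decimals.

P=0.2839

D^2_{1,1}(3.7693,1.6485,0.9504) = e^{-i·1·3.7693}·d^2_{1,1}(1.6485)·e^{-i·1·0.9504}. Compute d first:
With c≡cos(β/2)=0.679108 and s≡sin(β/2)=0.734039, N=[6·1·6·1]^{1/2}=6.000000
k∈{0,1} keeps every argument non-negative
  k=0: (−1)^0·6.0000/(6)·0.6791^4·0.7340^0 = +0.212694
  k=1: (−1)^1·6.0000/(2)·0.6791^2·0.7340^2 = -0.745481
d^2_{1,1}(1.6485) = +0.212694 -0.745481 = -0.532787
|D^2_{1,1}|² = |d^2_{1,1}(β)|² = (-0.532787)² = 0.283862 (the z-rotation phases have unit modulus)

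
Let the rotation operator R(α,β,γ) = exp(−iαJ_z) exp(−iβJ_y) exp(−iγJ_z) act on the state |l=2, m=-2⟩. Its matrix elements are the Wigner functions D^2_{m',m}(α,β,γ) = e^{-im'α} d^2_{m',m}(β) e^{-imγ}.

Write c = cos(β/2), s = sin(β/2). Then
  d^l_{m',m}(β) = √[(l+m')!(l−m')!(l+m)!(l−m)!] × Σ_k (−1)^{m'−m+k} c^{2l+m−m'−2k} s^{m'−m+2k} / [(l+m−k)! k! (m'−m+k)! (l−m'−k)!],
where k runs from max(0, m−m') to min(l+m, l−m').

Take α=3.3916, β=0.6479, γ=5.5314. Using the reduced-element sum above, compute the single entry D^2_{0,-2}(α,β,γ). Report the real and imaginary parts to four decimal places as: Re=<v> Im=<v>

Split into d^2_{0,-2}(β=0.6479) × two z-phases.
Half-angle: c=0.947985, s=0.318314. N=√(2·2·1·24)=9.797959
k: max(0,(-2)−(0))=0 … min(2+(-2),2−(0))=0
  k=0: (−1)^2·9.7980/(4)·0.9480^2·0.3183^2 = +0.223043
d^2_{0,-2}(0.6479) = +0.223043
Attach z-rotation phases: D = e^{-i(0)(3.3916)}·(+0.223043)·e^{-i(-2)(5.5314)} = +0.014983-0.222540i

Re=0.0150 Im=-0.2225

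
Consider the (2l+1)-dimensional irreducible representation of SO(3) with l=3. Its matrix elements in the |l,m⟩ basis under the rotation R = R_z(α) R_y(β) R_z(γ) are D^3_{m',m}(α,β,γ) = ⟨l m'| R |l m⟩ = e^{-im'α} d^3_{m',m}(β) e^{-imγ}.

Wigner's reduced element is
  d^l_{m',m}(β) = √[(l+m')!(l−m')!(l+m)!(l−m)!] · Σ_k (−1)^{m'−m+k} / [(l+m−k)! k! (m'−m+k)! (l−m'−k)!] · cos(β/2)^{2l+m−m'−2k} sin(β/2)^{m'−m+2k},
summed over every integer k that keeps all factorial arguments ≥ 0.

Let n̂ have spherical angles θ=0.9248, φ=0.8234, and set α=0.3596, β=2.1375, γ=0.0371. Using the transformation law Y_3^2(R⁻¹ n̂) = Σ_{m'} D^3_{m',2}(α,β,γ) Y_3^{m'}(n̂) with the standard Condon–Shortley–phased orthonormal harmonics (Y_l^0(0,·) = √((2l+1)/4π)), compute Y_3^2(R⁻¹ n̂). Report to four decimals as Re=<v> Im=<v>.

Need the full column D^3_{m',2} for m'=−3..3 at α=0.3596, β=2.1375, γ=0.0371.
cos(β/2)=0.481220, sin(β/2)=0.876600
d^3_{-3,2}: single k=5 term ⇒ +0.610135;  D = +0.327292+0.514922i
d^3_{-2,2}: k∈[4..5] ⇒ +0.683696 -0.453741 = +0.229955;  D = +0.183757+0.138249i
d^3_{-1,2}: k∈[3..4] ⇒ +0.474751 -0.787681 = -0.312930;  D = -0.300272-0.088103i
d^3_{0,2}: k∈[2..3] ⇒ +0.225704 -0.748952 = -0.523248;  D = -0.521808+0.038789i
d^3_{1,2}: k∈[1..2] ⇒ +0.071535 -0.474751 = -0.403216;  D = -0.365868+0.169480i
d^3_{2,2}: k∈[0..1] ⇒ +0.012418 -0.206039 = -0.193620;  D = -0.135810+0.138001i
d^3_{3,2}: single k=0 term ⇒ -0.055411;  D = -0.022483+0.050645i
Y_3^{m'}(θ=0.9248,φ=0.8234) and Σ D·Y over m':
  (+0.3273+0.5149i)·(-0.1663-0.1321i)  (+0.1838+0.1382i)·(-0.0298-0.3911i)  (-0.3003-0.0881i)·(+0.1424-0.1537i)  (-0.5218+0.0388i)·(-0.2669+0.0000i)  (-0.3659+0.1695i)·(-0.1424-0.1537i)  (-0.1358+0.1380i)·(-0.0298+0.3911i)  (-0.0225+0.0506i)·(+0.1663-0.1321i)
Y_3^2(R⁻¹ n̂) = +0.176344-0.195379i

Re=0.1763 Im=-0.1954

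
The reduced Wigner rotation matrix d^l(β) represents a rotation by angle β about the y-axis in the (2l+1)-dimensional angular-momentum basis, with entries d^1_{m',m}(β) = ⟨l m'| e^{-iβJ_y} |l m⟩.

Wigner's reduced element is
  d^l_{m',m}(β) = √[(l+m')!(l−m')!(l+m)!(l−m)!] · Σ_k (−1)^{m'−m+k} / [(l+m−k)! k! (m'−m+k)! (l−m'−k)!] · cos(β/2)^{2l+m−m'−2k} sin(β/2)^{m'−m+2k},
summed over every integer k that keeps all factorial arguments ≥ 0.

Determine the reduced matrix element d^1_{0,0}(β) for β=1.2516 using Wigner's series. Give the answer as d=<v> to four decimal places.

d=0.3138

d^1_{0,0}(β=1.2516) via Wigner's sum:
With c≡cos(β/2)=0.810495 and s≡sin(β/2)=0.585746, N=[1·1·1·1]^{1/2}=1.000000
k: max(0,(0)−(0))=0 … min(1+(0),1−(0))=1
  k=0: (−1)^0·1.0000/(1)·0.8105^2·0.5857^0 = +0.656902
  k=1: (−1)^1·1.0000/(1)·0.8105^0·0.5857^2 = -0.343098
d^1_{0,0}(1.2516) = +0.656902 -0.343098 = +0.313804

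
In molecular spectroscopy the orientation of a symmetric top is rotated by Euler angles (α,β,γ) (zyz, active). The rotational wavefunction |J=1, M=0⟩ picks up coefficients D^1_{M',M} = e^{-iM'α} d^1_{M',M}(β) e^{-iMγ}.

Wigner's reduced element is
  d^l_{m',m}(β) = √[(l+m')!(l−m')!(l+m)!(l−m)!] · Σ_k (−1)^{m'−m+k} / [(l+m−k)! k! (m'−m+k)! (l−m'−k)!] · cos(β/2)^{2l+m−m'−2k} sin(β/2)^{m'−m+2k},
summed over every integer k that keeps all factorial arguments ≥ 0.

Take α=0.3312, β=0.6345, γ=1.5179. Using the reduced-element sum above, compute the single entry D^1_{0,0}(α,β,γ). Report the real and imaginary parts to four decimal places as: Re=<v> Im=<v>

Split into d^1_{0,0}(β=0.6345) × two z-phases.
Half-angle: c=0.950097, s=0.311955. N=√(1·1·1·1)=1.000000
k∈{0,1} keeps every argument non-negative
  k=0: (−1)^0·1.0000/(1)·0.9501^2·0.3120^0 = +0.902684
  k=1: (−1)^1·1.0000/(1)·0.9501^0·0.3120^2 = -0.097316
d^1_{0,0}(0.6345) = +0.902684 -0.097316 = +0.805368
Phases: e^{-i·(0)·0.3312}=+1.000000+0.000000i, e^{-i·(0)·1.5179}=+1.000000+0.000000i ⇒ D=+0.805368+0.000000i

Re=0.8054 Im=0.0000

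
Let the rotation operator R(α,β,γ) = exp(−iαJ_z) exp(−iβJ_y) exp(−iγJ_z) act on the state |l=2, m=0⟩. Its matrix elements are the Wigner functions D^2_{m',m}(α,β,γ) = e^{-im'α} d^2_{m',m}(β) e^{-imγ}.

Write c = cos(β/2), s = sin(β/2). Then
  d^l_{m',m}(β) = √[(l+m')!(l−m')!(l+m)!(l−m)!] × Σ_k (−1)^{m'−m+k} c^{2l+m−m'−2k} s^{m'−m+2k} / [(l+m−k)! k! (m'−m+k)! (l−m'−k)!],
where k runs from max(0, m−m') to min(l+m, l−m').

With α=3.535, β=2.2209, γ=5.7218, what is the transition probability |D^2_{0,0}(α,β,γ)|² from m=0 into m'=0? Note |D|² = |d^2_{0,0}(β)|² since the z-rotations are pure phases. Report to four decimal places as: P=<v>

P=0.0025

Split into d^2_{0,0}(β=2.2209) × two z-phases.
With c≡cos(β/2)=0.444258 and s≡sin(β/2)=0.895899, N=[2·2·2·2]^{1/2}=4.000000
k: max(0,(0)−(0))=0 … min(2+(0),2−(0))=2
  k=0: (−1)^0·4.0000/(4)·0.4443^4·0.8959^0 = +0.038953
  k=1: (−1)^1·4.0000/(1)·0.4443^2·0.8959^2 = -0.633650
  k=2: (−1)^2·4.0000/(4)·0.4443^0·0.8959^4 = +0.644222
d^2_{0,0}(2.2209) = +0.038953 -0.633650 +0.644222 = +0.049526
|D^2_{0,0}|² = |d^2_{0,0}(β)|² = (+0.049526)² = 0.002453 (the z-rotation phases have unit modulus)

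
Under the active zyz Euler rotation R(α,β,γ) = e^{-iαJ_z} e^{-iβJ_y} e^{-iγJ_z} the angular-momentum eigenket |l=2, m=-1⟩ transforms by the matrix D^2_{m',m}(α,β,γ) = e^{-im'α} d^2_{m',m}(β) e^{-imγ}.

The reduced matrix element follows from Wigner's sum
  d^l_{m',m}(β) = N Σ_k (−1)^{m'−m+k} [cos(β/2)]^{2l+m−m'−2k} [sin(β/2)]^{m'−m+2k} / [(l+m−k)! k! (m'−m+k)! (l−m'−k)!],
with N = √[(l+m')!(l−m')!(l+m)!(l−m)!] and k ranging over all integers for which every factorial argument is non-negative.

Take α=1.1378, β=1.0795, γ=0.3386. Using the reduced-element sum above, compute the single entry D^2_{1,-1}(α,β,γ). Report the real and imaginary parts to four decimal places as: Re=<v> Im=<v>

First d^2_{1,-1}(β=1.0795), then the phase factors e^{-i(1)α} and e^{-i(-1)γ}:
c=cos(1.0795/2)=0.857837, s=sin(1.0795/2)=0.513922; N=√[6·1·1·6]=6.000000
The bounds max(0,m−m')=0 and min(l+m,l−m')=1 give 2 terms
  k=0: (−1)^2·6.0000/(2)·0.8578^2·0.5139^2 = +0.583075
  k=1: (−1)^3·6.0000/(6)·0.8578^0·0.5139^4 = -0.069757
d^2_{1,-1}(1.0795) = +0.583075 -0.069757 = +0.513318
Phases: e^{-i·(1)·1.1378}=+0.419592-0.907713i, e^{-i·(-1)·0.3386}=+0.943221+0.332167i ⇒ D=+0.357927-0.367946i

Re=0.3579 Im=-0.3679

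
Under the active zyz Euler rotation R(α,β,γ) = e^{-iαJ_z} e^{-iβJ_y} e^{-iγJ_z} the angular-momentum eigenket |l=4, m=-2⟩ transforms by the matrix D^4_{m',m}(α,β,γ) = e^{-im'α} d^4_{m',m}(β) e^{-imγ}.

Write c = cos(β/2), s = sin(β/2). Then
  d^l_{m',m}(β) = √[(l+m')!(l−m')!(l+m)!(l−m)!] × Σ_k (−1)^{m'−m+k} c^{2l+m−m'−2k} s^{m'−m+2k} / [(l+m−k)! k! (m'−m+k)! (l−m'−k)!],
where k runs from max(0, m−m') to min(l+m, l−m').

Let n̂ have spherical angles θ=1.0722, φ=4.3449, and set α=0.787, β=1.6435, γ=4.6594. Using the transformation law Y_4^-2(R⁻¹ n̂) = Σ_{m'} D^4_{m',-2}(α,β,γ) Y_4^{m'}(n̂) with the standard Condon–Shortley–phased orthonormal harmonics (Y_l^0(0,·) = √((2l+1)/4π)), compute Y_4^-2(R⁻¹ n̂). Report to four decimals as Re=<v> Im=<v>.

Need the full column D^4_{m',-2} for m'=−4..4 at α=0.787, β=1.6435, γ=4.6594.
cos(β/2)=0.680941, sin(β/2)=0.732339
d^4_{-4,-2}: single k=2 term ⇒ +0.282917;  D = +0.281515-0.028124i
d^4_{-3,-2}: k∈[1..2] ⇒ +0.186012 -0.645457 = -0.459445;  D = -0.290403+0.356028i
d^4_{-2,-2}: k∈[0..2] ⇒ +0.046225 -0.641595 +0.927633 = +0.332263;  D = -0.034088-0.330510i
d^4_{-1,-2}: k∈[0..2] ⇒ -0.210918 +1.219799 -0.940594 = +0.068287;  D = -0.053054-0.042993i
d^4_{0,-2}: k∈[0..2] ⇒ +0.507225 -1.564497 +0.678596 = -0.378676;  D = +0.376551-0.040056i
d^4_{1,-2}: k∈[0..2] ⇒ -0.813199 +1.410892 -0.326384 = +0.271308;  D = -0.170136+0.211333i
d^4_{2,-2}: k∈[0..2] ⇒ +0.927633 -0.858364 +0.082736 = +0.152005;  D = +0.016563+0.151100i
d^4_{3,-2}: k∈[0..1] ⇒ -0.746574 +0.287844 = -0.458730;  D = -0.358244-0.286521i
d^4_{4,-2}: single k=0 term ⇒ +0.378503;  D = +0.376115-0.042449i
Y_4^{m'}(θ=1.0722,φ=4.3449) and Σ D·Y over m':
  (+0.2815-0.0281i)·(+0.0265+0.2619i)  (-0.2904+0.3560i)·(+0.3618-0.1830i)  (-0.0341-0.3305i)·(-0.1150-0.1039i)  (-0.0531-0.0430i)·(+0.0999-0.2595i)  (+0.3766-0.0401i)·(-0.2147+0.0000i)  (-0.1701+0.2113i)·(-0.0999-0.2595i)  (+0.0166+0.1511i)·(-0.1150+0.1039i)  (-0.3582-0.2865i)·(-0.3618-0.1830i)  (+0.3761-0.0424i)·(+0.0265-0.2619i)
Y_4^-2(R⁻¹ n̂) = -0.022582+0.391548i

Re=-0.0226 Im=0.3915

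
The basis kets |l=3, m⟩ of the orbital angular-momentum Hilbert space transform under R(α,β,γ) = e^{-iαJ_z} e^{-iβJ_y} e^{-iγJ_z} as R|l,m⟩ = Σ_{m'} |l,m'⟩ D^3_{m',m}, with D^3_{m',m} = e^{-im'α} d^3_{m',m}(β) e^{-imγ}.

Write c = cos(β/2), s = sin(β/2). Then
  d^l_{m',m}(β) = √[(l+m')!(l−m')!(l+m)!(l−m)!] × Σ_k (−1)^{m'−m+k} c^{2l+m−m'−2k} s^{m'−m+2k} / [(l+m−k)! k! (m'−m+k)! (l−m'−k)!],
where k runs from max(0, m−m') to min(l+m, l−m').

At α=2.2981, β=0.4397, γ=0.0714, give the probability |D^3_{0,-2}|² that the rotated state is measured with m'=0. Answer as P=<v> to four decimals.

P=0.0504

D^3_{0,-2}(2.2981,0.4397,0.0714) = e^{-i·0·2.2981}·d^3_{0,-2}(0.4397)·e^{-i·-2·0.0714}. Compute d first:
c=cos(0.4397/2)=0.975930, s=sin(0.4397/2)=0.218083; N=√[6·6·1·120]=65.726707
k∈{0,1} keeps every argument non-negative
  k=0: (−1)^2·65.7267/(12)·0.9759^4·0.2181^2 = +0.236309
  k=1: (−1)^3·65.7267/(12)·0.9759^2·0.2181^4 = -0.011800
d^3_{0,-2}(0.4397) = +0.236309 -0.011800 = +0.224509
|D^3_{0,-2}|² = |d^3_{0,-2}(β)|² = (+0.224509)² = 0.050404 (the z-rotation phases have unit modulus)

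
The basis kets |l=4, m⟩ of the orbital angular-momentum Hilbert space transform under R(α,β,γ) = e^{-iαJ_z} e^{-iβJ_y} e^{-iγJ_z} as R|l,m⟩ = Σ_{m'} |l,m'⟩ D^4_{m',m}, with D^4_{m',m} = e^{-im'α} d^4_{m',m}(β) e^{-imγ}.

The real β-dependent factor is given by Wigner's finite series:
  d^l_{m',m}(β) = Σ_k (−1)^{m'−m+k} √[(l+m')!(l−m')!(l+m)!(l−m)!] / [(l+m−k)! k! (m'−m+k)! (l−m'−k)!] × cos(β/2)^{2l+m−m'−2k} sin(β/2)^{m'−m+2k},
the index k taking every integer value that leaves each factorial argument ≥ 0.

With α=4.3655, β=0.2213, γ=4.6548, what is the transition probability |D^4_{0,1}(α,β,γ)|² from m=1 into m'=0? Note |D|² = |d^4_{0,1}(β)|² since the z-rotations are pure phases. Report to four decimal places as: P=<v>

D^4_{0,1}(4.3655,0.2213,4.6548) = e^{-i·0·4.3655}·d^4_{0,1}(0.2213)·e^{-i·1·4.6548}. Compute d first:
c=cos(0.2213/2)=0.993885, s=sin(0.2213/2)=0.110424; N=√[24·24·120·6]=643.987578
k: max(0,(1)−(0))=1 … min(4+(1),4−(0))=4
  k=1: (−1)^0·643.9876/(144)·0.9939^7·0.1104^1 = +0.473076
  k=2: (−1)^1·643.9876/(24)·0.9939^5·0.1104^3 = -0.035038
  k=3: (−1)^2·643.9876/(24)·0.9939^3·0.1104^5 = +0.000433
  k=4: (−1)^3·643.9876/(144)·0.9939^1·0.1104^7 = -0.000001
d^4_{0,1}(0.2213) = +0.473076 -0.035038 +0.000433 -0.000001 = +0.438470
|D^4_{0,1}|² = |d^4_{0,1}(β)|² = (+0.438470)² = 0.192256 (the z-rotation phases have unit modulus)

P=0.1923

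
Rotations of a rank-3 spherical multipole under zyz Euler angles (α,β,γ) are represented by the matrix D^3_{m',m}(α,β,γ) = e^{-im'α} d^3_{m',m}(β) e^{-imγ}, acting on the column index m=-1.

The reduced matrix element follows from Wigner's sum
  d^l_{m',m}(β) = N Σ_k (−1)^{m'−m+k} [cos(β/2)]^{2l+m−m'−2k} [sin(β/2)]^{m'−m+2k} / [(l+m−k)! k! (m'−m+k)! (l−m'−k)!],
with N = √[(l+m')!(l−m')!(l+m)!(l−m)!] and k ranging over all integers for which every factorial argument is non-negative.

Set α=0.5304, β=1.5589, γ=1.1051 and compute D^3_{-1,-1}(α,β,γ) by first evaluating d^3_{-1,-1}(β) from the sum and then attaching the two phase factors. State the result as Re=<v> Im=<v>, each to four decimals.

Re=0.0091 Im=-0.1410

First d^3_{-1,-1}(β=1.5589), then the phase factors e^{-i(-1)α} and e^{-i(-1)γ}:
Half-angle: c=0.711300, s=0.702888. N=√(2·24·2·24)=48.000000
k: max(0,(-1)−(-1))=0 … min(3+(-1),3−(-1))=2
  k=0: (−1)^0·48.0000/(48)·0.7113^6·0.7029^0 = +0.129514
  k=1: (−1)^1·48.0000/(6)·0.7113^4·0.7029^2 = -1.011753
  k=2: (−1)^2·48.0000/(8)·0.7113^2·0.7029^4 = +0.740973
d^3_{-1,-1}(1.5589) = +0.129514 -1.011753 +0.740973 = -0.141265
Phases: e^{-i·(-1)·0.5304}=+0.862605+0.505878i, e^{-i·(-1)·1.1051}=+0.449045+0.893509i ⇒ D=+0.009134-0.140970i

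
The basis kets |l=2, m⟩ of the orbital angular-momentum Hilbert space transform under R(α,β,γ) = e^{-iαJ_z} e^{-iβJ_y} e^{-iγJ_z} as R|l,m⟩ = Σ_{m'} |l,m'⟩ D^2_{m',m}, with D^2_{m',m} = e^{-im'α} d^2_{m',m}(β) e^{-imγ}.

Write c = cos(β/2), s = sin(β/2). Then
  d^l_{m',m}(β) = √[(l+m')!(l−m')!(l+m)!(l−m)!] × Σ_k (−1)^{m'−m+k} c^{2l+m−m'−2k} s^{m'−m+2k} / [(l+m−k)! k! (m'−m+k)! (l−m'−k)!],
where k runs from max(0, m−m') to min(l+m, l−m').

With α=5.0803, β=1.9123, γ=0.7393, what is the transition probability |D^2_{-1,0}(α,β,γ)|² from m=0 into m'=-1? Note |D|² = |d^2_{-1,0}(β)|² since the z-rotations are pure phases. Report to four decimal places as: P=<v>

P=0.1494

D^2_{-1,0}(5.0803,1.9123,0.7393) = e^{-i·-1·5.0803}·d^2_{-1,0}(1.9123)·e^{-i·0·0.7393}. Compute d first:
c=cos(1.9123/2)=0.576670, s=sin(1.9123/2)=0.816977; N=√[1·6·2·2]=4.898979
Admissible k: 1..2 (factorial args all ≥0)
  k=1: (−1)^0·4.8990/(2)·0.5767^3·0.8170^1 = +0.383766
  k=2: (−1)^1·4.8990/(2)·0.5767^1·0.8170^3 = -0.770252
d^2_{-1,0}(1.9123) = +0.383766 -0.770252 = -0.386486
|D^2_{-1,0}|² = |d^2_{-1,0}(β)|² = (-0.386486)² = 0.149371 (the z-rotation phases have unit modulus)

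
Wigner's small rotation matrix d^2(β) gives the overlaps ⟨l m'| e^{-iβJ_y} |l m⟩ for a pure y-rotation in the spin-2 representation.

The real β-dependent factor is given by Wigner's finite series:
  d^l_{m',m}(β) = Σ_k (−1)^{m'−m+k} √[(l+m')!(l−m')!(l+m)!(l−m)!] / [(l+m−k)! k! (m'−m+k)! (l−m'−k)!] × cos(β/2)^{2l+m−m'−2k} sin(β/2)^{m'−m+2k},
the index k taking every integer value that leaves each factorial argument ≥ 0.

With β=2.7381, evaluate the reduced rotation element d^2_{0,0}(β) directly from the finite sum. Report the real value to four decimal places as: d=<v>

d^2_{0,0}(β=2.7381) via Wigner's sum:
With c≡cos(β/2)=0.200381 and s≡sin(β/2)=0.979718, N=[2·2·2·2]^{1/2}=4.000000
The bounds max(0,m−m')=0 and min(l+m,l−m')=2 give 3 terms
  k=0: (−1)^0·4.0000/(4)·0.2004^4·0.9797^0 = +0.001612
  k=1: (−1)^1·4.0000/(1)·0.2004^2·0.9797^2 = -0.154161
  k=2: (−1)^2·4.0000/(4)·0.2004^0·0.9797^4 = +0.921307
d^2_{0,0}(2.7381) = +0.001612 -0.154161 +0.921307 = +0.768759

d=0.7688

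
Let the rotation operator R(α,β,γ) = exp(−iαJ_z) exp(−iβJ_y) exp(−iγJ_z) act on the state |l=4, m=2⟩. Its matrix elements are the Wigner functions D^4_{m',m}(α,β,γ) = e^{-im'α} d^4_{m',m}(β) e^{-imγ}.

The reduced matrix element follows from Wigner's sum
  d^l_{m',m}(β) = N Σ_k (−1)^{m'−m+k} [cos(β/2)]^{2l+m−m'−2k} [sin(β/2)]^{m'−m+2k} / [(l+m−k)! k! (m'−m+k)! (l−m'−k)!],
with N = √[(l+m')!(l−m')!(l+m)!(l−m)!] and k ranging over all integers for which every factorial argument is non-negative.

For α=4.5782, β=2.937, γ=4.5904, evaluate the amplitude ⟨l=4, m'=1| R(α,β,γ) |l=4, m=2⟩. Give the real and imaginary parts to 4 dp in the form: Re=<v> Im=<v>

Re=0.0053 Im=-0.0134

Split into d^4_{1,2}(β=2.937) × two z-phases.
With c≡cos(β/2)=0.102118 and s≡sin(β/2)=0.994772, N=[120·6·720·2]^{1/2}=1018.233765
k: max(0,(2)−(1))=1 … min(4+(2),4−(1))=3
  k=1: (−1)^0·1018.2338/(240)·0.1021^7·0.9948^1 = +0.000000
  k=2: (−1)^1·1018.2338/(48)·0.1021^5·0.9948^3 = -0.000232
  k=3: (−1)^2·1018.2338/(72)·0.1021^3·0.9948^5 = +0.014670
d^4_{1,2}(2.937) = +0.000000 -0.000232 +0.014670 = +0.014439
Attach z-rotation phases: D = e^{-i(1)(4.5782)}·(+0.014439)·e^{-i(2)(4.5904)} = +0.005331-0.013419i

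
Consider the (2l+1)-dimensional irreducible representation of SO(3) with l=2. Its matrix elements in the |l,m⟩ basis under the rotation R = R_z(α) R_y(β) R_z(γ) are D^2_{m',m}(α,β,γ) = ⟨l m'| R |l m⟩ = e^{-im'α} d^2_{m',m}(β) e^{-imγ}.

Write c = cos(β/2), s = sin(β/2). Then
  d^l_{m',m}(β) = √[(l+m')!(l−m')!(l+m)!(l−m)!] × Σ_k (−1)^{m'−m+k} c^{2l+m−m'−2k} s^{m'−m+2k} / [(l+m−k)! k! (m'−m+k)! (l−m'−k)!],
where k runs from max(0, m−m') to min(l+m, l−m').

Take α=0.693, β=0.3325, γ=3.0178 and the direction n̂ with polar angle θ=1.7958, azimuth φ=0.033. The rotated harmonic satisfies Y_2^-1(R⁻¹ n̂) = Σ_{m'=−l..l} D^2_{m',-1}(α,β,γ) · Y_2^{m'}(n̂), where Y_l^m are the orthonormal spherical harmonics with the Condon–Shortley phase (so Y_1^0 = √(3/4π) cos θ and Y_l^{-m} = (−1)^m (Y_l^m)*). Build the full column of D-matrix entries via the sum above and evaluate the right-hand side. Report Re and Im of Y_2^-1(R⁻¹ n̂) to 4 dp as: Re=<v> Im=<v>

Re=-0.0271 Im=-0.0155

Need the full column D^2_{m',-1} for m'=−2..2 at α=0.693, β=0.3325, γ=3.0178.
cos(β/2)=0.986212, sin(β/2)=0.165485
d^2_{-2,-1}: single k=1 term ⇒ +0.317468;  D = -0.096420-0.302472i
d^2_{-1,-1}: k∈[0..1] ⇒ +0.945979 -0.079906 = +0.866073;  D = -0.729518-0.466783i
d^2_{0,-1}: k∈[0..1] ⇒ -0.388818 +0.010948 = -0.377870;  D = +0.374978-0.046658i
d^2_{1,-1}: k∈[0..1] ⇒ +0.079906 -0.000750 = +0.079156;  D = -0.054187+0.057701i
d^2_{2,-1}: single k=0 term ⇒ -0.008939;  D = +0.000545-0.008922i
Y_2^{m'}(θ=1.7958,φ=0.033) and Σ D·Y over m':
  (-0.0964-0.3025i)·(+0.3662-0.0242i)  (-0.7295-0.4668i)·(-0.1679+0.0055i)  (+0.3750-0.0467i)·(-0.2683+0.0000i)  (-0.0542+0.0577i)·(+0.1679+0.0055i)  (+0.0005-0.0089i)·(+0.3662+0.0242i)
Y_2^-1(R⁻¹ n̂) = -0.027150-0.015451i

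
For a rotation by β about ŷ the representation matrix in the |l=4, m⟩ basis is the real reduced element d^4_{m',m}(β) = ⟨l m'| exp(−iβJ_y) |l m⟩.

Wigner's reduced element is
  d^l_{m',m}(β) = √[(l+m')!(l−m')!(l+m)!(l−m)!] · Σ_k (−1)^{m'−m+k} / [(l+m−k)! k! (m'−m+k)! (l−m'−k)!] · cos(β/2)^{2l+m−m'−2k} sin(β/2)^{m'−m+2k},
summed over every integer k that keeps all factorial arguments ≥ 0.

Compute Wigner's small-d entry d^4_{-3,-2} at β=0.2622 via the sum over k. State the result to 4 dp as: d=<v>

d^4_{-3,-2}(β=0.2622) via Wigner's sum:
With c≡cos(β/2)=0.991419 and s≡sin(β/2)=0.130725, N=[1·5040·2·720]^{1/2}=2693.993318
Admissible k: 1..2 (factorial args all ≥0)
  k=1: (−1)^0·2693.9933/(720)·0.9914^7·0.1307^1 = +0.460492
  k=2: (−1)^1·2693.9933/(240)·0.9914^5·0.1307^3 = -0.024018
d^4_{-3,-2}(0.2622) = +0.460492 -0.024018 = +0.436473

d=0.4365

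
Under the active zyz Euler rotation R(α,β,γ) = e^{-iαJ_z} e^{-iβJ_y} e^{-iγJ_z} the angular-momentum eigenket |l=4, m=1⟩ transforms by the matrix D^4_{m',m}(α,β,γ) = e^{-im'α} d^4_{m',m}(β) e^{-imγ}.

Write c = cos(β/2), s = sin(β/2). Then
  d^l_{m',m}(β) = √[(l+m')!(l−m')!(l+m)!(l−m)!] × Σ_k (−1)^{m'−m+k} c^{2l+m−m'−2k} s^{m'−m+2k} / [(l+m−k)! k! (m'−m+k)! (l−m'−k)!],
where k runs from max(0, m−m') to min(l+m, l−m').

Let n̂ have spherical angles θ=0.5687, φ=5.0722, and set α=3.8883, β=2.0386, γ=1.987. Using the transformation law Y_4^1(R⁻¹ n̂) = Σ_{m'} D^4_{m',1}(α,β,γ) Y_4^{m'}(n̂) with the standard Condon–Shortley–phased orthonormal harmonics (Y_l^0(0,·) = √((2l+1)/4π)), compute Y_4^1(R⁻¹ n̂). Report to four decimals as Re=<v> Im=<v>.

Need the full column D^4_{m',1} for m'=−4..4 at α=3.8883, β=2.0386, γ=1.987.
cos(β/2)=0.523962, sin(β/2)=0.851741
d^4_{-4,1}: single k=5 term ⇒ +0.482540;  D = +0.260787+0.405999i
d^4_{-3,1}: k∈[4..5] ⇒ +0.524747 -0.831988 = -0.307241;  D = +0.297450+0.076942i
d^4_{-2,1}: k∈[3..5] ⇒ +0.345095 -1.367872 +0.722921 = -0.299856;  D = -0.264065+0.142068i
d^4_{-1,1}: k∈[2..5] ⇒ +0.150112 -1.190015 +1.572310 -0.276989 = +0.255418;  D = -0.082888+0.241594i
d^4_{0,1}: k∈[1..4] ⇒ +0.041297 -0.654772 +1.730236 -0.762026 = +0.354736;  D = -0.143417-0.324452i
d^4_{1,1}: k∈[0..3] ⇒ +0.005681 -0.225168 +1.190015 -1.048206 = -0.077679;  D = -0.071306-0.030813i
d^4_{2,1}: k∈[0..2] ⇒ -0.039178 +0.517642 -0.911914 = -0.433450;  D = +0.408807-0.144069i
d^4_{3,1}: k∈[0..1] ⇒ +0.119148 -0.524747 = -0.405600;  D = -0.189190+0.358773i
d^4_{4,1}: single k=0 term ⇒ -0.182607;  D = -0.047199-0.176402i
Y_4^{m'}(θ=0.5687,φ=5.0722) and Σ D·Y over m':
  (+0.2608+0.4060i)·(+0.0049-0.0369i)  (+0.2975+0.0769i)·(-0.1452-0.0777i)  (-0.2641+0.1421i)·(-0.2897+0.2539i)  (-0.0829+0.2416i)·(+0.1489+0.3958i)  (-0.1434-0.3245i)·(-0.0695+0.0000i)  (-0.0713-0.0308i)·(-0.1489+0.3958i)  (+0.4088-0.1441i)·(-0.2897-0.2539i)  (-0.1892+0.3588i)·(+0.1452-0.0777i)  (-0.0472-0.1764i)·(+0.0049+0.0369i)
Y_4^1(R⁻¹ n̂) = -0.204025-0.145879i

Re=-0.2040 Im=-0.1459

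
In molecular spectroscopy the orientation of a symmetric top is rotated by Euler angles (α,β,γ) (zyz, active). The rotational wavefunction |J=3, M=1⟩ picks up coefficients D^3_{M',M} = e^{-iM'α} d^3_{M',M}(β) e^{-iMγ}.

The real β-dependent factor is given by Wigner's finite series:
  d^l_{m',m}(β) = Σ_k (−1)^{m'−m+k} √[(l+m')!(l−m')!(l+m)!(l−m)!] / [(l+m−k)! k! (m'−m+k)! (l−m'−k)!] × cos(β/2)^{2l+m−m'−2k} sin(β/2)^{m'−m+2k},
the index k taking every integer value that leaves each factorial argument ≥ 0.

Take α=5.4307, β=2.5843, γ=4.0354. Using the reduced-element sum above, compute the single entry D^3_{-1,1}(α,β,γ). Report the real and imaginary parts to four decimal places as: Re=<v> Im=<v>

Re=0.0531 Im=0.2997

D^3_{-1,1}(5.4307,2.5843,4.0354) = e^{-i·-1·5.4307}·d^3_{-1,1}(2.5843)·e^{-i·1·4.0354}. Compute d first:
c=cos(2.5843/2)=0.275054, s=sin(2.5843/2)=0.961429; N=√[2·24·24·2]=48.000000
Admissible k: 2..4 (factorial args all ≥0)
  k=2: (−1)^0·48.0000/(8)·0.2751^4·0.9614^2 = +0.031744
  k=3: (−1)^1·48.0000/(6)·0.2751^2·0.9614^4 = -0.517125
  k=4: (−1)^2·48.0000/(48)·0.2751^0·0.9614^6 = +0.789773
d^3_{-1,1}(2.5843) = +0.031744 -0.517125 +0.789773 = +0.304392
Phases: e^{-i·(-1)·5.4307}=+0.658114-0.752918i, e^{-i·(1)·4.0354}=-0.626449+0.779462i ⇒ D=+0.053146+0.299717i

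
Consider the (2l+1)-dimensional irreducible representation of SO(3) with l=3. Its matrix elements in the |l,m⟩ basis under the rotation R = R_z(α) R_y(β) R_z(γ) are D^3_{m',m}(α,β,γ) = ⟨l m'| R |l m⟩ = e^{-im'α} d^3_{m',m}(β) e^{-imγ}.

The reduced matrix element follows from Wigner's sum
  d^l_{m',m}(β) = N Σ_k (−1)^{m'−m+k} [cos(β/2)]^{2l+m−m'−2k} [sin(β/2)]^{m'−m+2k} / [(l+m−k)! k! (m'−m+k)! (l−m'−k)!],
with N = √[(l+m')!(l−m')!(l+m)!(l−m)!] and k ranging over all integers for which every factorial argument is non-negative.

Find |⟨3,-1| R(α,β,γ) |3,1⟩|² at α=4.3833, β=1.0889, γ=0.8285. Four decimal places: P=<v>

First d^3_{-1,1}(β=1.0889), then the phase factors e^{-i(-1)α} and e^{-i(1)γ}:
Half-angle: c=0.855412, s=0.517948. N=√(2·24·24·2)=48.000000
k∈{2,3,4} keeps every argument non-negative
  k=2: (−1)^0·48.0000/(8)·0.8554^4·0.5179^2 = +0.861837
  k=3: (−1)^1·48.0000/(6)·0.8554^2·0.5179^4 = -0.421293
  k=4: (−1)^2·48.0000/(48)·0.8554^0·0.5179^6 = +0.019307
d^3_{-1,1}(1.0889) = +0.861837 -0.421293 +0.019307 = +0.459850
|D^3_{-1,1}|² = |d^3_{-1,1}(β)|² = (+0.459850)² = 0.211462 (the z-rotation phases have unit modulus)

P=0.2115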